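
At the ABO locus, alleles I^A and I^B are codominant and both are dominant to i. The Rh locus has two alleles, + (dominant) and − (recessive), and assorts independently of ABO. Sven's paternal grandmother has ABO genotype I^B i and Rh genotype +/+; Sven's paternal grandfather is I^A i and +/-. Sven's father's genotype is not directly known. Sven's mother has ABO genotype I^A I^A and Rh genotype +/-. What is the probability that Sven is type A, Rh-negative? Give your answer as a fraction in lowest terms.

Sven's father's ABO genotype from I^B i × I^A i: 1/4 I^A I^B, 1/4 I^A i, 1/4 I^B i, 1/4 i i.
Crossing each possibility with the mother I^A I^A and summing P(type A): 1/4·1/2 + 1/4·1 + 1/4·1/2 + 1/4·1 = 3/4.
Similarly for Rh via the father's Rh distribution: P(Rh-) = 1/8.
Independent loci: 3/4 × 1/8 = 3/32.

3/32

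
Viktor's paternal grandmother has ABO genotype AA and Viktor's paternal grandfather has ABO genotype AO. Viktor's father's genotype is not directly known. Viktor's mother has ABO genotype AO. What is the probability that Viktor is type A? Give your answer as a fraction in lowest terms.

7/8

Viktor's father's ABO genotype from AA × AO: 1/2 AA, 1/2 AO.
Crossing each possibility with the mother AO and summing P(type A): 1/2·1 + 1/2·3/4 = 7/8.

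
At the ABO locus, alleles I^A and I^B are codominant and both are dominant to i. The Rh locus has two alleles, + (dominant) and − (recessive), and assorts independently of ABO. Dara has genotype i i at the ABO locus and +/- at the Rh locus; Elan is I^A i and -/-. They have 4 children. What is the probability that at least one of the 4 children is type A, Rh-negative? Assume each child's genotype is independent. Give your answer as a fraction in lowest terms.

175/256

ABO cross i i × I^A i → 1/2 O, 1/2 A.
Rh cross +/- × -/- → 1/2 Rh+, 1/2 Rh-; so P(type A, Rh-negative) = 1/2 × 1/2 = 1/4 per child.
P(none) = (3/4)^4 = 81/256; P(at least one) = 1 − 81/256 = 175/256.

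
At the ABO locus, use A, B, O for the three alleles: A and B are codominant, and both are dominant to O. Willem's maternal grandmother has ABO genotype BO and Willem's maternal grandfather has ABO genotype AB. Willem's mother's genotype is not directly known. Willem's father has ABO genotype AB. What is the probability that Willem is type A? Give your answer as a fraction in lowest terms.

Willem's mother's ABO genotype from BO × AB: 1/4 AB, 1/4 AO, 1/4 BB, 1/4 BO.
Crossing each possibility with the father AB and summing P(type A): 1/4·1/4 + 1/4·1/2 + 1/4·0 + 1/4·1/4 = 1/4.

1/4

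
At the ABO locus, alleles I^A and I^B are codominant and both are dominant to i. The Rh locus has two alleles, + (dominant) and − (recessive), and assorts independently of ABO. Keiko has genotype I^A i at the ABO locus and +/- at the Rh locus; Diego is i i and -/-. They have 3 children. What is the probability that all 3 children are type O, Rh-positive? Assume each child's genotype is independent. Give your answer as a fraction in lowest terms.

1/64

ABO cross I^A i × i i → 1/2 O, 1/2 A.
Rh cross +/- × -/- → 1/2 Rh+, 1/2 Rh-; so P(type O, Rh-positive) = 1/2 × 1/2 = 1/4 per child.
All 3 independent: (1/4)^3 = 1/64.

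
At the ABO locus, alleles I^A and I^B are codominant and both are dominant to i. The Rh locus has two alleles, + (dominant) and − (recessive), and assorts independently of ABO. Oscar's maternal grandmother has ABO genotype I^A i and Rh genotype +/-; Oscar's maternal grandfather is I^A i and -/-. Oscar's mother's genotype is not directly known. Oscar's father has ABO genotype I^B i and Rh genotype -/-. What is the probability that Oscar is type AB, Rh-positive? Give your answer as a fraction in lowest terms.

1/16

Oscar's mother's ABO genotype from I^A i × I^A i: 1/4 I^A I^A, 1/2 I^A i, 1/4 i i.
Crossing each possibility with the father I^B i and summing P(type AB): 1/4·1/2 + 1/2·1/4 + 1/4·0 = 1/4.
Similarly for Rh via the mother's Rh distribution: P(Rh+) = 1/4.
Independent loci: 1/4 × 1/4 = 1/16.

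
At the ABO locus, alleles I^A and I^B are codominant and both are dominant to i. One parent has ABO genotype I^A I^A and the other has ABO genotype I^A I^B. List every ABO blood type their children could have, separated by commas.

Gametes from I^A I^A × I^A I^B give offspring ABO genotypes I^A I^A, I^A I^B, i.e. phenotypes A, AB.

A, AB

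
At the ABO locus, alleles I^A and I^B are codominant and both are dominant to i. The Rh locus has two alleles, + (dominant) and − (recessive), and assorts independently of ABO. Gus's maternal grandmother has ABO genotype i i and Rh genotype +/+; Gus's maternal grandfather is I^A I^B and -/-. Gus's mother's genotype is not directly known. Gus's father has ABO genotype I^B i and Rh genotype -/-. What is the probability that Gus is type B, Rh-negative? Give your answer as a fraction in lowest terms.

1/4

Gus's mother's ABO genotype from i i × I^A I^B: 1/2 I^A i, 1/2 I^B i.
Crossing each possibility with the father I^B i and summing P(type B): 1/2·1/4 + 1/2·3/4 = 1/2.
Similarly for Rh via the mother's Rh distribution: P(Rh-) = 1/2.
Independent loci: 1/2 × 1/2 = 1/4.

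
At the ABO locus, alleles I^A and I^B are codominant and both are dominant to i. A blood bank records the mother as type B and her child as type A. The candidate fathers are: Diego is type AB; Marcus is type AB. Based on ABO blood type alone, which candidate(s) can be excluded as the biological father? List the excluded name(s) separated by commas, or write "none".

A candidate is excluded only if no genotype consistent with his phenotype could produce a type A child with a type B mother.
Every candidate has at least one consistent genotype combination, so none can be excluded.

none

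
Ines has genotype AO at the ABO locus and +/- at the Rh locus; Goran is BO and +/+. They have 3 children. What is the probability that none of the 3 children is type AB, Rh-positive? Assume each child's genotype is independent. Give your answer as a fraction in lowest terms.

ABO cross AO × BO → 1/4 O, 1/4 A, 1/4 B, 1/4 AB.
Rh cross +/- × +/+ → 1 Rh+; so P(type AB, Rh-positive) = 1/4 × 1 = 1/4 per child.
P(not type AB, Rh-positive) = 3/4 for one child; (3/4)^3 = 27/64.

27/64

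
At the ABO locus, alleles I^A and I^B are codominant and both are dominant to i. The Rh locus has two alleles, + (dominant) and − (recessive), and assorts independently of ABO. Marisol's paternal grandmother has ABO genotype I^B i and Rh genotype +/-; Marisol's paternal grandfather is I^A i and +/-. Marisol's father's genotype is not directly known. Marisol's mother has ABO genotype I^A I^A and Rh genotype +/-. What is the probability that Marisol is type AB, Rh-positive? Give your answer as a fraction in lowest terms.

Marisol's father's ABO genotype from I^B i × I^A i: 1/4 I^A I^B, 1/4 I^A i, 1/4 I^B i, 1/4 i i.
Crossing each possibility with the mother I^A I^A and summing P(type AB): 1/4·1/2 + 1/4·0 + 1/4·1/2 + 1/4·0 = 1/4.
Similarly for Rh via the father's Rh distribution: P(Rh+) = 3/4.
Independent loci: 1/4 × 3/4 = 3/16.

3/16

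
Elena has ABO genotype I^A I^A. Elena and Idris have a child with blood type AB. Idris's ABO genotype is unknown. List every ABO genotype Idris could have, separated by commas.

For each candidate genotype of Idris, check whether crossing it with I^A I^A can produce every observed child phenotype.
  I^A I^A → possible child types {A} ✗
  I^A I^B → possible child types {A, AB} ✓
  I^A i → possible child types {A} ✗
  I^B I^B → possible child types {AB} ✓
  I^B i → possible child types {A, AB} ✓
  i i → possible child types {A} ✗

I^A I^B, I^B I^B, I^B i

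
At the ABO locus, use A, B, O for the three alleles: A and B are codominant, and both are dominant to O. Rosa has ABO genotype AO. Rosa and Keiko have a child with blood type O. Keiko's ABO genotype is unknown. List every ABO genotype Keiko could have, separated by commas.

AO, BO, OO

For each candidate genotype of Keiko, check whether crossing it with AO can produce every observed child phenotype.
  AA → possible child types {A} ✗
  AB → possible child types {A, B, AB} ✗
  AO → possible child types {O, A} ✓
  BB → possible child types {B, AB} ✗
  BO → possible child types {O, A, B, AB} ✓
  OO → possible child types {O, A} ✓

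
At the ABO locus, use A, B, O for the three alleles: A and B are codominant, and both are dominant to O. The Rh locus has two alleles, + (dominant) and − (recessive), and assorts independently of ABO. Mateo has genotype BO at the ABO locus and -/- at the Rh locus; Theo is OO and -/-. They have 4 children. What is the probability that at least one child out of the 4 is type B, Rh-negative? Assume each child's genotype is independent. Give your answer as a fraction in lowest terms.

ABO cross BO × OO → 1/2 O, 1/2 B.
Rh cross -/- × -/- → 1 Rh-; so P(type B, Rh-negative) = 1/2 × 1 = 1/2 per child.
P(none) = (1/2)^4 = 1/16; P(at least one) = 1 − 1/16 = 15/16.

15/16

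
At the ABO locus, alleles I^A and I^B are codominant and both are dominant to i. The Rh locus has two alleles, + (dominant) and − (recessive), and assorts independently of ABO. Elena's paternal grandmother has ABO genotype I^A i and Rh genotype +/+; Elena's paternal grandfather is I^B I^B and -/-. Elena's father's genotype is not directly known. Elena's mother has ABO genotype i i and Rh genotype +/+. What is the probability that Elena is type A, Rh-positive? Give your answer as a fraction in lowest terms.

1/4

Elena's father's ABO genotype from I^A i × I^B I^B: 1/2 I^A I^B, 1/2 I^B i.
Crossing each possibility with the mother i i and summing P(type A): 1/2·1/2 + 1/2·0 = 1/4.
Similarly for Rh via the father's Rh distribution: P(Rh+) = 1.
Independent loci: 1/4 × 1 = 1/4.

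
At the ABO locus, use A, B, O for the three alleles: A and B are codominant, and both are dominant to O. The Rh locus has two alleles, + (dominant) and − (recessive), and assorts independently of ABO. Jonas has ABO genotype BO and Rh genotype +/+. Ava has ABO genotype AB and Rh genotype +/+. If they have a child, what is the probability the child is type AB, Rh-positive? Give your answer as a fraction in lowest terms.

ABO cross BO × AB → offspring phenotypes: 1/4 A, 1/2 B, 1/4 AB.
Rh cross +/+ × +/+ → 1 Rh+.
Independent loci: P(type AB, Rh-positive) = 1/4 × 1 = 1/4.

1/4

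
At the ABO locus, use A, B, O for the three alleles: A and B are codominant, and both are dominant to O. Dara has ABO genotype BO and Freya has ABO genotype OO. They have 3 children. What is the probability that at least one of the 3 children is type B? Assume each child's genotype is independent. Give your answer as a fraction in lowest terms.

ABO cross BO × OO → 1/2 O, 1/2 B.
So P(type B) = 1/2 per child.
P(none) = (1/2)^3 = 1/8; P(at least one) = 1 − 1/8 = 7/8.

7/8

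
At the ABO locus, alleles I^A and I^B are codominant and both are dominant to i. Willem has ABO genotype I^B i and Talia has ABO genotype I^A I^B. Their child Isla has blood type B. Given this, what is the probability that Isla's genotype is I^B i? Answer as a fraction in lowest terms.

1/2

Cross I^B i × I^A I^B → 1/4 I^A I^B, 1/4 I^A i, 1/4 I^B I^B, 1/4 I^B i.
Type-B genotypes among offspring: I^B I^B (1/4), I^B i (1/4); total 1/2.
P(I^B i | type B) = (1/4) / (1/2) = 1/2.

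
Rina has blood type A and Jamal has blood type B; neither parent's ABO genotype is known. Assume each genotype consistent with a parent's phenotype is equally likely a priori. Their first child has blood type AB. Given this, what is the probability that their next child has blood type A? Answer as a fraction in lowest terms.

Possible genotypes: Rina ∈ {I^A I^A, I^A i}; Jamal ∈ {I^B I^B, I^B i}.
Weight each parental genotype pair by prior × P(type-AB child):
  I^A I^A × I^B I^B: posterior weight 4/9; P(next child type A) = 0.
  I^A I^A × I^B i: posterior weight 2/9; P(next child type A) = 1/2.
  I^A i × I^B I^B: posterior weight 2/9; P(next child type A) = 0.
  I^A i × I^B i: posterior weight 1/9; P(next child type A) = 1/4.
Weighted sum = 5/36.

5/36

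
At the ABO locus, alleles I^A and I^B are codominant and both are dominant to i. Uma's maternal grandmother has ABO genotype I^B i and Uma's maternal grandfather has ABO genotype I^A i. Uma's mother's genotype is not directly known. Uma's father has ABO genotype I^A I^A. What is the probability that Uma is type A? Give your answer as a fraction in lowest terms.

Uma's mother's ABO genotype from I^B i × I^A i: 1/4 I^A I^B, 1/4 I^A i, 1/4 I^B i, 1/4 i i.
Crossing each possibility with the father I^A I^A and summing P(type A): 1/4·1/2 + 1/4·1 + 1/4·1/2 + 1/4·1 = 3/4.

3/4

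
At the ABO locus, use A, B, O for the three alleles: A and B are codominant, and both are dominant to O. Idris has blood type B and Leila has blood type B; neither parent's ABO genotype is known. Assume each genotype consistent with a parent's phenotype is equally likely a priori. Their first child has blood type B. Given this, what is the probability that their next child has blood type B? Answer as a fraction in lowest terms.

Possible genotypes: Idris ∈ {BB, BO}; Leila ∈ {BB, BO}.
Weight each parental genotype pair by prior × P(type-B child):
  BB × BB: posterior weight 4/15; P(next child type B) = 1.
  BB × BO: posterior weight 4/15; P(next child type B) = 1.
  BO × BB: posterior weight 4/15; P(next child type B) = 1.
  BO × BO: posterior weight 1/5; P(next child type B) = 3/4.
Weighted sum = 19/20.

19/20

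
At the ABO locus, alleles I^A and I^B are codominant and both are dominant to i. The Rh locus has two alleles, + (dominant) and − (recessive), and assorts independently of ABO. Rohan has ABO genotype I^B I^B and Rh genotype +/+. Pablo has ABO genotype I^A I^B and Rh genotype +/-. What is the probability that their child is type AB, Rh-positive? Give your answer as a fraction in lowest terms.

ABO cross I^B I^B × I^A I^B → offspring phenotypes: 1/2 B, 1/2 AB.
Rh cross +/+ × +/- → 1 Rh+.
Independent loci: P(type AB, Rh-positive) = 1/2 × 1 = 1/2.

1/2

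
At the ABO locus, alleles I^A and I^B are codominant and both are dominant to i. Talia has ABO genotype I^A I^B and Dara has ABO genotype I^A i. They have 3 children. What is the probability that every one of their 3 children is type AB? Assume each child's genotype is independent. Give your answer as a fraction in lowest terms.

1/64

ABO cross I^A I^B × I^A i → 1/2 A, 1/4 B, 1/4 AB.
So P(type AB) = 1/4 per child.
All 3 independent: (1/4)^3 = 1/64.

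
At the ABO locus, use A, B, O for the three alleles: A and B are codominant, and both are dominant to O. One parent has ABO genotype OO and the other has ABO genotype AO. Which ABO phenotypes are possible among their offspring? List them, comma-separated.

O, A

Gametes from OO × AO give offspring ABO genotypes AO, OO, i.e. phenotypes O, A.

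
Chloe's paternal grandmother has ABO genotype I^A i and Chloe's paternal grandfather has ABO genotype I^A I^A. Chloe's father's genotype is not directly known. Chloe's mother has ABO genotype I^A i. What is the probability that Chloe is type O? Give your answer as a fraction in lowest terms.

1/8

Chloe's father's ABO genotype from I^A i × I^A I^A: 1/2 I^A I^A, 1/2 I^A i.
Crossing each possibility with the mother I^A i and summing P(type O): 1/2·0 + 1/2·1/4 = 1/8.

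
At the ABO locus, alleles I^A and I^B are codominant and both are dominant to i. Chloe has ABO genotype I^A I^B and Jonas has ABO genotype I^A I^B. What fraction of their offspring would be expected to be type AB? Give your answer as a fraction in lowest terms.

1/2

ABO cross I^A I^B × I^A I^B → offspring phenotypes: 1/4 A, 1/4 B, 1/2 AB.
So P(type AB) = 1/2.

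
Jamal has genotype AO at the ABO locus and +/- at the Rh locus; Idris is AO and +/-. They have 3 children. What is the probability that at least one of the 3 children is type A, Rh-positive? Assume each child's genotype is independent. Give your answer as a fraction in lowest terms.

ABO cross AO × AO → 1/4 O, 3/4 A.
Rh cross +/- × +/- → 3/4 Rh+, 1/4 Rh-; so P(type A, Rh-positive) = 3/4 × 3/4 = 9/16 per child.
P(none) = (7/16)^3 = 343/4096; P(at least one) = 1 − 343/4096 = 3753/4096.

3753/4096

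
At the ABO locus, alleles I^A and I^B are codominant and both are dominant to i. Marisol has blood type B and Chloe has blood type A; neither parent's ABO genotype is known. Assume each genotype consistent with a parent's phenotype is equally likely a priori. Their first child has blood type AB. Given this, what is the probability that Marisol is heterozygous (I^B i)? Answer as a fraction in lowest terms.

Possible genotypes: Marisol ∈ {I^B I^B, I^B i}; Chloe ∈ {I^A I^A, I^A i}.
Weight each parental genotype pair by prior × P(type-AB child):
  I^B I^B × I^A I^A: posterior weight 4/9.
  I^B I^B × I^A i: posterior weight 2/9.
  I^B i × I^A I^A: posterior weight 2/9.
  I^B i × I^A i: posterior weight 1/9.
Sum the posterior weight over pairs where Marisol is I^B i: 1/3.

1/3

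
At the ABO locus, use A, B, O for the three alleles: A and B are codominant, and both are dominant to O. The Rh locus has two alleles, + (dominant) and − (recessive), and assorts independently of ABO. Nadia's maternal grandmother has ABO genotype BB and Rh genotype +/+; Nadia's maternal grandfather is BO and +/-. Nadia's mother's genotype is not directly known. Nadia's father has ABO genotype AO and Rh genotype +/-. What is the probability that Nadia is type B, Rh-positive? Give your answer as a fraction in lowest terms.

21/64

Nadia's mother's ABO genotype from BB × BO: 1/2 BB, 1/2 BO.
Crossing each possibility with the father AO and summing P(type B): 1/2·1/2 + 1/2·1/4 = 3/8.
Similarly for Rh via the mother's Rh distribution: P(Rh+) = 7/8.
Independent loci: 3/8 × 7/8 = 21/64.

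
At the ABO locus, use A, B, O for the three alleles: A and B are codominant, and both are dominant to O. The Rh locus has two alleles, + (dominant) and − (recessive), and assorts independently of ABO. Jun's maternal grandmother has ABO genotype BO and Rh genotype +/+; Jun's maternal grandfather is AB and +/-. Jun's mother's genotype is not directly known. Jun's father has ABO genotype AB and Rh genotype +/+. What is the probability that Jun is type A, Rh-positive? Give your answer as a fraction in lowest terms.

Jun's mother's ABO genotype from BO × AB: 1/4 AB, 1/4 AO, 1/4 BB, 1/4 BO.
Crossing each possibility with the father AB and summing P(type A): 1/4·1/4 + 1/4·1/2 + 1/4·0 + 1/4·1/4 = 1/4.
Similarly for Rh via the mother's Rh distribution: P(Rh+) = 1.
Independent loci: 1/4 × 1 = 1/4.

1/4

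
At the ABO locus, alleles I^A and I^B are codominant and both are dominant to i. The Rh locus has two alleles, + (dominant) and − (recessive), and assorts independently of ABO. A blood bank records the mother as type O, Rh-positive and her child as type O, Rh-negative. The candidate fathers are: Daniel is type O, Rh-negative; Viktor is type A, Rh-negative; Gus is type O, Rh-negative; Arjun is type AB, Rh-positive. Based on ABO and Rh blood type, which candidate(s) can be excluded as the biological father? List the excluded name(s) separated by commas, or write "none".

Arjun

A candidate is excluded only if no genotype consistent with his phenotype could produce a type O, Rh-negative child with a type O, Rh-positive mother.
Arjun (type AB, Rh+): no genotype consistent with that phenotype can produce a type-O Rh- child with a type-O mother.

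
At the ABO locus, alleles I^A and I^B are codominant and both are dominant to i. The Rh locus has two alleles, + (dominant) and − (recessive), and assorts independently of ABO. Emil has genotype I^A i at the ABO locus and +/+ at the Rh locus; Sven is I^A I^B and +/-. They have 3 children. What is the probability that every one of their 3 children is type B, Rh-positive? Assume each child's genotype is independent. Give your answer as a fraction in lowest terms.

1/64

ABO cross I^A i × I^A I^B → 1/2 A, 1/4 B, 1/4 AB.
Rh cross +/+ × +/- → 1 Rh+; so P(type B, Rh-positive) = 1/4 × 1 = 1/4 per child.
All 3 independent: (1/4)^3 = 1/64.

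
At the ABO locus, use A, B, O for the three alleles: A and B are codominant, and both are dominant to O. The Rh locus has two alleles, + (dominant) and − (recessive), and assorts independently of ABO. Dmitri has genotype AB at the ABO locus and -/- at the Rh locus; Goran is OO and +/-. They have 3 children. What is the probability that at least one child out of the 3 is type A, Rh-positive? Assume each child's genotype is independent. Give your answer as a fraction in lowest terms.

37/64

ABO cross AB × OO → 1/2 A, 1/2 B.
Rh cross -/- × +/- → 1/2 Rh+, 1/2 Rh-; so P(type A, Rh-positive) = 1/2 × 1/2 = 1/4 per child.
P(none) = (3/4)^3 = 27/64; P(at least one) = 1 − 27/64 = 37/64.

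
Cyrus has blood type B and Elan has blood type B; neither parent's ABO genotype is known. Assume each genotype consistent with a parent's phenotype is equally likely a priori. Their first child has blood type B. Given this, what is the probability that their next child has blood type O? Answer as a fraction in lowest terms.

Possible genotypes: Cyrus ∈ {I^B I^B, I^B i}; Elan ∈ {I^B I^B, I^B i}.
Weight each parental genotype pair by prior × P(type-B child):
  I^B I^B × I^B I^B: posterior weight 4/15; P(next child type O) = 0.
  I^B I^B × I^B i: posterior weight 4/15; P(next child type O) = 0.
  I^B i × I^B I^B: posterior weight 4/15; P(next child type O) = 0.
  I^B i × I^B i: posterior weight 1/5; P(next child type O) = 1/4.
Weighted sum = 1/20.

1/20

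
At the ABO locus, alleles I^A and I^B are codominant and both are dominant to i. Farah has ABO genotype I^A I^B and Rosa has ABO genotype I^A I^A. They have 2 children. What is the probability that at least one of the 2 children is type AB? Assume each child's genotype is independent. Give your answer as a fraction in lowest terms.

3/4

ABO cross I^A I^B × I^A I^A → 1/2 A, 1/2 AB.
So P(type AB) = 1/2 per child.
P(none) = (1/2)^2 = 1/4; P(at least one) = 1 − 1/4 = 3/4.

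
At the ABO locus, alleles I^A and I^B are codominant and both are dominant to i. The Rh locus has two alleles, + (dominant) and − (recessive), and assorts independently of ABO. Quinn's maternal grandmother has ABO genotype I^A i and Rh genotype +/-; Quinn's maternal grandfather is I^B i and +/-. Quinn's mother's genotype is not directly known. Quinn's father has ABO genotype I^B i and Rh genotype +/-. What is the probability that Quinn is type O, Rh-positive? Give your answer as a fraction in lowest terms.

Quinn's mother's ABO genotype from I^A i × I^B i: 1/4 I^A I^B, 1/4 I^A i, 1/4 I^B i, 1/4 i i.
Crossing each possibility with the father I^B i and summing P(type O): 1/4·0 + 1/4·1/4 + 1/4·1/4 + 1/4·1/2 = 1/4.
Similarly for Rh via the mother's Rh distribution: P(Rh+) = 3/4.
Independent loci: 1/4 × 3/4 = 3/16.

3/16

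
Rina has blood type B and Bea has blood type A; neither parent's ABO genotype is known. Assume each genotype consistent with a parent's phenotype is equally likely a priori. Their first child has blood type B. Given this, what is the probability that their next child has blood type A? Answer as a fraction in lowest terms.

Possible genotypes: Rina ∈ {I^B I^B, I^B i}; Bea ∈ {I^A I^A, I^A i}.
Weight each parental genotype pair by prior × P(type-B child):
  I^B I^B × I^A i: posterior weight 2/3; P(next child type A) = 0.
  I^B i × I^A i: posterior weight 1/3; P(next child type A) = 1/4.
Weighted sum = 1/12.

1/12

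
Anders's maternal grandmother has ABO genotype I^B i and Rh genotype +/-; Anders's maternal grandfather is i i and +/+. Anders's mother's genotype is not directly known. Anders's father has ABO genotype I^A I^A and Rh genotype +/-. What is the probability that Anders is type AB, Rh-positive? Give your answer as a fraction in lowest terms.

7/32

Anders's mother's ABO genotype from I^B i × i i: 1/2 I^B i, 1/2 i i.
Crossing each possibility with the father I^A I^A and summing P(type AB): 1/2·1/2 + 1/2·0 = 1/4.
Similarly for Rh via the mother's Rh distribution: P(Rh+) = 7/8.
Independent loci: 1/4 × 7/8 = 7/32.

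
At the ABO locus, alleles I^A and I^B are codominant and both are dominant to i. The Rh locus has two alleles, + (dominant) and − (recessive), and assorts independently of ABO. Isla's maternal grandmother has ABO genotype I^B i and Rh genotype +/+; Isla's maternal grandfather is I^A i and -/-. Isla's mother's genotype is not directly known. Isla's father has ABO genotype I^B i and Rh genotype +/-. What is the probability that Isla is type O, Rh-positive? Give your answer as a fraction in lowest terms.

3/16

Isla's mother's ABO genotype from I^B i × I^A i: 1/4 I^A I^B, 1/4 I^A i, 1/4 I^B i, 1/4 i i.
Crossing each possibility with the father I^B i and summing P(type O): 1/4·0 + 1/4·1/4 + 1/4·1/4 + 1/4·1/2 = 1/4.
Similarly for Rh via the mother's Rh distribution: P(Rh+) = 3/4.
Independent loci: 1/4 × 3/4 = 3/16.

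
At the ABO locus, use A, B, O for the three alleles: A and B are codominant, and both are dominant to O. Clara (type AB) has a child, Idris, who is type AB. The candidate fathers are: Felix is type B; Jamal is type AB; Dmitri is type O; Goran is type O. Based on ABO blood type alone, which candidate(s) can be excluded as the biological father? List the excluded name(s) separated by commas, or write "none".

Dmitri, Goran

A candidate is excluded only if no genotype consistent with his phenotype could produce a type AB child with a type AB mother.
Dmitri (type O): no genotype consistent with that phenotype can produce a type-AB child with a type-AB mother.
Goran (type O): no genotype consistent with that phenotype can produce a type-AB child with a type-AB mother.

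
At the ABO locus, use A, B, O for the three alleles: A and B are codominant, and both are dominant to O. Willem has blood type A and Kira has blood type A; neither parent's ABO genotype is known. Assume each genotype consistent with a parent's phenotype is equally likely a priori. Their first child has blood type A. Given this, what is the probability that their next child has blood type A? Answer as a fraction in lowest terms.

Possible genotypes: Willem ∈ {AA, AO}; Kira ∈ {AA, AO}.
Weight each parental genotype pair by prior × P(type-A child):
  AA × AA: posterior weight 4/15; P(next child type A) = 1.
  AA × AO: posterior weight 4/15; P(next child type A) = 1.
  AO × AA: posterior weight 4/15; P(next child type A) = 1.
  AO × AO: posterior weight 1/5; P(next child type A) = 3/4.
Weighted sum = 19/20.

19/20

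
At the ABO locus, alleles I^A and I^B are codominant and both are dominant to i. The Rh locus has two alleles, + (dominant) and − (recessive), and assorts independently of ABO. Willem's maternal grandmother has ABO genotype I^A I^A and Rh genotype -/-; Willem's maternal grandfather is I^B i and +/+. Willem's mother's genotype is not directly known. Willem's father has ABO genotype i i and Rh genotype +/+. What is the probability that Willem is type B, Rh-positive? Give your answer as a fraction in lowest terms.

Willem's mother's ABO genotype from I^A I^A × I^B i: 1/2 I^A I^B, 1/2 I^A i.
Crossing each possibility with the father i i and summing P(type B): 1/2·1/2 + 1/2·0 = 1/4.
Similarly for Rh via the mother's Rh distribution: P(Rh+) = 1.
Independent loci: 1/4 × 1 = 1/4.

1/4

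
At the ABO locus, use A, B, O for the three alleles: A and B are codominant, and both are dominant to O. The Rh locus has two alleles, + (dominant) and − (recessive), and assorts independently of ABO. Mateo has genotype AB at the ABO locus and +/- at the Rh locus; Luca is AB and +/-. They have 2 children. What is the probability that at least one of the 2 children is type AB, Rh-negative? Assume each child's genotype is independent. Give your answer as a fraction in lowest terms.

15/64

ABO cross AB × AB → 1/4 A, 1/4 B, 1/2 AB.
Rh cross +/- × +/- → 3/4 Rh+, 1/4 Rh-; so P(type AB, Rh-negative) = 1/2 × 1/4 = 1/8 per child.
P(none) = (7/8)^2 = 49/64; P(at least one) = 1 − 49/64 = 15/64.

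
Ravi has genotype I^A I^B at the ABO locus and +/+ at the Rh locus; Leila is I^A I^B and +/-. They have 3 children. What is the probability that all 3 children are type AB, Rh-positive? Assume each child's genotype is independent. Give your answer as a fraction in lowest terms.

1/8

ABO cross I^A I^B × I^A I^B → 1/4 A, 1/4 B, 1/2 AB.
Rh cross +/+ × +/- → 1 Rh+; so P(type AB, Rh-positive) = 1/2 × 1 = 1/2 per child.
All 3 independent: (1/2)^3 = 1/8.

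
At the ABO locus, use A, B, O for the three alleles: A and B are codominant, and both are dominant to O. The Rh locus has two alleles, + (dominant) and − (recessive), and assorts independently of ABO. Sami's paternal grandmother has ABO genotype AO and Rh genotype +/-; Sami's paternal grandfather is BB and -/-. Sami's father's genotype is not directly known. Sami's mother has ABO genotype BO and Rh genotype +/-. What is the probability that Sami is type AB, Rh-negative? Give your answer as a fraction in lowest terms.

Sami's father's ABO genotype from AO × BB: 1/2 AB, 1/2 BO.
Crossing each possibility with the mother BO and summing P(type AB): 1/2·1/4 + 1/2·0 = 1/8.
Similarly for Rh via the father's Rh distribution: P(Rh-) = 3/8.
Independent loci: 1/8 × 3/8 = 3/64.

3/64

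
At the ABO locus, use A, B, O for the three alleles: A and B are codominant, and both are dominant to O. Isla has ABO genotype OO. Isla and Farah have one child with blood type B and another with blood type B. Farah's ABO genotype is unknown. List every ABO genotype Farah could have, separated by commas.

For each candidate genotype of Farah, check whether crossing it with OO can produce every observed child phenotype.
  AA → possible child types {A} ✗
  AB → possible child types {A, B} ✓
  AO → possible child types {O, A} ✗
  BB → possible child types {B} ✓
  BO → possible child types {O, B} ✓
  OO → possible child types {O} ✗

AB, BB, BO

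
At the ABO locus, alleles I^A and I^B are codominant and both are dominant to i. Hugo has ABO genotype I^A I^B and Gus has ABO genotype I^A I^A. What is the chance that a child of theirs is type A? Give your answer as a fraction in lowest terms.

ABO cross I^A I^B × I^A I^A → offspring phenotypes: 1/2 A, 1/2 AB.
So P(type A) = 1/2.

1/2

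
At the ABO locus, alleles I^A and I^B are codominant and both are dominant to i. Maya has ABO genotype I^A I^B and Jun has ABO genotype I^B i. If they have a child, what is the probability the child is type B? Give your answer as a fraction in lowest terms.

ABO cross I^A I^B × I^B i → offspring phenotypes: 1/4 A, 1/2 B, 1/4 AB.
So P(type B) = 1/2.

1/2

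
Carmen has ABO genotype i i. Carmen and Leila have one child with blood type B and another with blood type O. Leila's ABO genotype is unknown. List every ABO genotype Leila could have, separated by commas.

For each candidate genotype of Leila, check whether crossing it with i i can produce every observed child phenotype.
  I^A I^A → possible child types {A} ✗
  I^A I^B → possible child types {A, B} ✗
  I^A i → possible child types {O, A} ✗
  I^B I^B → possible child types {B} ✗
  I^B i → possible child types {O, B} ✓
  i i → possible child types {O} ✗

I^B i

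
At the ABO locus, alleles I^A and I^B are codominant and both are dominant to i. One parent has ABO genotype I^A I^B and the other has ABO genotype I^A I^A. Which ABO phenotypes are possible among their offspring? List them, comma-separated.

A, AB

Gametes from I^A I^B × I^A I^A give offspring ABO genotypes I^A I^A, I^A I^B, i.e. phenotypes A, AB.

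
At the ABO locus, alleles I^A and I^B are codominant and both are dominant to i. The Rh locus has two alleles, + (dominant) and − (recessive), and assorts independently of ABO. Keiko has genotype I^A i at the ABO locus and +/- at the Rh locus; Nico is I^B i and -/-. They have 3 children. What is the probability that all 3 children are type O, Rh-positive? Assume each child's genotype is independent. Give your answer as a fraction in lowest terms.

1/512

ABO cross I^A i × I^B i → 1/4 O, 1/4 A, 1/4 B, 1/4 AB.
Rh cross +/- × -/- → 1/2 Rh+, 1/2 Rh-; so P(type O, Rh-positive) = 1/4 × 1/2 = 1/8 per child.
All 3 independent: (1/8)^3 = 1/512.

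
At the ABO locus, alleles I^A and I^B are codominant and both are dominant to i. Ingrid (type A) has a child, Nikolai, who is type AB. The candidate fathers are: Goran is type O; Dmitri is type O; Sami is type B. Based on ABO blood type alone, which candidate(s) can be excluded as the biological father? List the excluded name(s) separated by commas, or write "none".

Goran, Dmitri

A candidate is excluded only if no genotype consistent with his phenotype could produce a type AB child with a type A mother.
Goran (type O): no genotype consistent with that phenotype can produce a type-AB child with a type-A mother.
Dmitri (type O): no genotype consistent with that phenotype can produce a type-AB child with a type-A mother.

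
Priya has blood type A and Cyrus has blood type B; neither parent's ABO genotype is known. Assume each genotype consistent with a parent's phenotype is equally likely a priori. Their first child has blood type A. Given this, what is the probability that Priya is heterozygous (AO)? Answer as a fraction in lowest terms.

1/3

Possible genotypes: Priya ∈ {AA, AO}; Cyrus ∈ {BB, BO}.
Weight each parental genotype pair by prior × P(type-A child):
  AA × BO: posterior weight 2/3.
  AO × BO: posterior weight 1/3.
Sum the posterior weight over pairs where Priya is AO: 1/3.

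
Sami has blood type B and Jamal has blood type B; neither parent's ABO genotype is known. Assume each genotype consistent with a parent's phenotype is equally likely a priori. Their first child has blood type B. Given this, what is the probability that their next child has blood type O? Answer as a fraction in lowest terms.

Possible genotypes: Sami ∈ {I^B I^B, I^B i}; Jamal ∈ {I^B I^B, I^B i}.
Weight each parental genotype pair by prior × P(type-B child):
  I^B I^B × I^B I^B: posterior weight 4/15; P(next child type O) = 0.
  I^B I^B × I^B i: posterior weight 4/15; P(next child type O) = 0.
  I^B i × I^B I^B: posterior weight 4/15; P(next child type O) = 0.
  I^B i × I^B i: posterior weight 1/5; P(next child type O) = 1/4.
Weighted sum = 1/20.

1/20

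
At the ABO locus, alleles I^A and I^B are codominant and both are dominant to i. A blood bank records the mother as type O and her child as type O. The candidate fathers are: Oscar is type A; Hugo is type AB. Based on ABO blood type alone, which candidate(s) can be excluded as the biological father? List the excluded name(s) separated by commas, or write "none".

Hugo

A candidate is excluded only if no genotype consistent with his phenotype could produce a type O child with a type O mother.
Hugo (type AB): no genotype consistent with that phenotype can produce a type-O child with a type-O mother.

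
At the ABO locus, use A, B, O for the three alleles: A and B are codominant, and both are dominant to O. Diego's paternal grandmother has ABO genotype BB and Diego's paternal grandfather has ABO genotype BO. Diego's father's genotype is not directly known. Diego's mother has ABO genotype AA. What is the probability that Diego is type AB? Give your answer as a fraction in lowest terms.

Diego's father's ABO genotype from BB × BO: 1/2 BB, 1/2 BO.
Crossing each possibility with the mother AA and summing P(type AB): 1/2·1 + 1/2·1/2 = 3/4.

3/4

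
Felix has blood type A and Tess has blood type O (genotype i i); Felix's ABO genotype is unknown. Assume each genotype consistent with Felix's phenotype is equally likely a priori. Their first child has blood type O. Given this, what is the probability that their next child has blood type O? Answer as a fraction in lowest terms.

1/2

Possible genotypes: Felix ∈ {I^A I^A, I^A i}; Tess ∈ {i i}.
Weight each parental genotype pair by prior × P(type-O child):
  I^A i × i i: posterior weight 1; P(next child type O) = 1/2.
Weighted sum = 1/2.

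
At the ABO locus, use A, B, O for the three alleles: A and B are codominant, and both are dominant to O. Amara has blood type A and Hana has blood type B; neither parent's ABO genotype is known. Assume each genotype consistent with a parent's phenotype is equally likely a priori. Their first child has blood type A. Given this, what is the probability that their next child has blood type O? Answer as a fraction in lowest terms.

Possible genotypes: Amara ∈ {AA, AO}; Hana ∈ {BB, BO}.
Weight each parental genotype pair by prior × P(type-A child):
  AA × BO: posterior weight 2/3; P(next child type O) = 0.
  AO × BO: posterior weight 1/3; P(next child type O) = 1/4.
Weighted sum = 1/12.

1/12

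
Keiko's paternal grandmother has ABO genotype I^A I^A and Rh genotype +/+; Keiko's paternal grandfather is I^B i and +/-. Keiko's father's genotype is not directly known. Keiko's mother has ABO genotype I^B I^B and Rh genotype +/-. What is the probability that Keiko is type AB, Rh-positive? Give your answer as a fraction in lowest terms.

7/16

Keiko's father's ABO genotype from I^A I^A × I^B i: 1/2 I^A I^B, 1/2 I^A i.
Crossing each possibility with the mother I^B I^B and summing P(type AB): 1/2·1/2 + 1/2·1/2 = 1/2.
Similarly for Rh via the father's Rh distribution: P(Rh+) = 7/8.
Independent loci: 1/2 × 7/8 = 7/16.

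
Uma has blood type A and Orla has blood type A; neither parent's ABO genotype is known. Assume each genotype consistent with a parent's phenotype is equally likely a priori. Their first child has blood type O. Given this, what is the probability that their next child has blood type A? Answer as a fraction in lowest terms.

3/4

Possible genotypes: Uma ∈ {I^A I^A, I^A i}; Orla ∈ {I^A I^A, I^A i}.
Weight each parental genotype pair by prior × P(type-O child):
  I^A i × I^A i: posterior weight 1; P(next child type A) = 3/4.
Weighted sum = 3/4.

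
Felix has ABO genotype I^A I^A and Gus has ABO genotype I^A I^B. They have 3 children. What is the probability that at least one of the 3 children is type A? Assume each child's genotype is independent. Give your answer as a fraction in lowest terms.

7/8

ABO cross I^A I^A × I^A I^B → 1/2 A, 1/2 AB.
So P(type A) = 1/2 per child.
P(none) = (1/2)^3 = 1/8; P(at least one) = 1 − 1/8 = 7/8.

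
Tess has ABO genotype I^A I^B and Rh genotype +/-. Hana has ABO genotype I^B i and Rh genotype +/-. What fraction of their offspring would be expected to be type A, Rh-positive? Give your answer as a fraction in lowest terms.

3/16

ABO cross I^A I^B × I^B i → offspring phenotypes: 1/4 A, 1/2 B, 1/4 AB.
Rh cross +/- × +/- → 3/4 Rh+, 1/4 Rh-.
Independent loci: P(type A, Rh-positive) = 1/4 × 3/4 = 3/16.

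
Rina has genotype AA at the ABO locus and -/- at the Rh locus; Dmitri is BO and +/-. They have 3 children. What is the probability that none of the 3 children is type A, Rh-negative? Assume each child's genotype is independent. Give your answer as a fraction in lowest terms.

ABO cross AA × BO → 1/2 A, 1/2 AB.
Rh cross -/- × +/- → 1/2 Rh+, 1/2 Rh-; so P(type A, Rh-negative) = 1/2 × 1/2 = 1/4 per child.
P(not type A, Rh-negative) = 3/4 for one child; (3/4)^3 = 27/64.

27/64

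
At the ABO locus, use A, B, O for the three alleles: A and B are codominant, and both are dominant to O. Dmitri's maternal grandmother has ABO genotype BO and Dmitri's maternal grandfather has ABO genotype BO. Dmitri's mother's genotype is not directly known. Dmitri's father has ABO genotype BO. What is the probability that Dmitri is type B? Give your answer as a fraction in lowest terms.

Dmitri's mother's ABO genotype from BO × BO: 1/4 BB, 1/2 BO, 1/4 OO.
Crossing each possibility with the father BO and summing P(type B): 1/4·1 + 1/2·3/4 + 1/4·1/2 = 3/4.

3/4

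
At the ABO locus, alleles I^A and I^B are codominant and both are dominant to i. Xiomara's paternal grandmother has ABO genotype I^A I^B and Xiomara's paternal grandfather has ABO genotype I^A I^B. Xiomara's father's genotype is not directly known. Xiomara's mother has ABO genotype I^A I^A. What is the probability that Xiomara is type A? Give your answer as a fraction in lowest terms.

Xiomara's father's ABO genotype from I^A I^B × I^A I^B: 1/4 I^A I^A, 1/2 I^A I^B, 1/4 I^B I^B.
Crossing each possibility with the mother I^A I^A and summing P(type A): 1/4·1 + 1/2·1/2 + 1/4·0 = 1/2.

1/2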